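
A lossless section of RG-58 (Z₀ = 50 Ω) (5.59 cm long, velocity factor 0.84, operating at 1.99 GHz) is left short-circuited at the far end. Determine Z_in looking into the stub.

λ = v/f = 0.84·c / 1.99 GHz = 0.127 m
βl = 2π·l/λ = 2π × 0.441 = 159°
tan(βl) = -0.386
For a short-circuited stub, Z_in = jZ_0·tan(βl)

Z_in ≈ −j19.3 Ω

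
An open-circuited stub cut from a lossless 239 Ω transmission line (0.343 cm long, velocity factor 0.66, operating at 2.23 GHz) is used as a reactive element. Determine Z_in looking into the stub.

Z_in ≈ −j965 Ω

λ = v/f = 0.66·c / 2.23 GHz = 0.0888 m
βl = 2π·l/λ = 2π × 0.0386 = 13.9°
tan(βl) = 0.248
For an open-circuited stub, Z_in = −jZ_0·cot(βl) = −jZ_0/tan(βl)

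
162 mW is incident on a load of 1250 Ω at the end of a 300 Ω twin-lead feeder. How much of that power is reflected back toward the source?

P_reflected ≈ 60.9 mW

Γ = (1250 − 300)/(1250 + 300) = 0.613
|Γ|² = 0.376
P_refl = |Γ|²·P_inc = 60.9 mW, P_del = (1 − |Γ|²)·P_inc = 101 mW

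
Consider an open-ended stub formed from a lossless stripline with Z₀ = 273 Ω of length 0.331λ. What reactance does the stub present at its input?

βl = 2π × 0.331 = 119°
tan(βl) = -1.79
For an open-ended stub, Z_in = −jZ_0·cot(βl) = −jZ_0/tan(βl)

X_in ≈ 152 Ω (inductive)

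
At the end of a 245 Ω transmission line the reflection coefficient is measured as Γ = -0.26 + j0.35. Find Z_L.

Z_L = Z_0·(1 + Γ)/(1 − Γ) = 245·(0.74 + j0.35)/(1.26 − j0.35)

Z_L ≈ 116 + j100 Ω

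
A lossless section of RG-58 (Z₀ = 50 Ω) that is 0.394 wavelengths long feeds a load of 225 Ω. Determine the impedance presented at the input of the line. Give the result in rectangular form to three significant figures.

Z_in ≈ 27 + j56 Ω

βl = 2π × 0.394 = 142°
tan(βl) = tan(142°) = -0.786
Z_in = Z_0·(Z_L + jZ_0·tanβl)/(Z_0 + jZ_L·tanβl)
     = 50·(225 − j39.3)/(50 − j177)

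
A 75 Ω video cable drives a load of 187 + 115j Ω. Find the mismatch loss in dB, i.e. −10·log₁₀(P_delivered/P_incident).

mismatch loss ≈ 1.64 dB

Γ = (112 + j115)/(262 + j115), |Γ| = 0.561
|Γ|² = 0.315, so P_del/P_inc = 1 − |Γ|² = 0.685
ML = −10·log₁₀(1 − |Γ|²)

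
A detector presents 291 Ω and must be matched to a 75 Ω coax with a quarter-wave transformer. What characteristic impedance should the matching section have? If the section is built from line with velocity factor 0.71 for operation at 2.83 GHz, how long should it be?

Z_qwt = √(Z_0·R_L) = √(75 × 291) = √21820
λ = 0.71·c/f = 0.0753 m, so l = λ/4 = 0.0188 m

Z_qwt ≈ 148 Ω; length ≈ 1.88 cm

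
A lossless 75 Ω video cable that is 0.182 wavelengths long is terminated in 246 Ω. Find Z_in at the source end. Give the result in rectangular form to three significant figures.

Z_in ≈ 27.1 − j30.4 Ω

βl = 2π × 0.182 = 65.5°
tan(βl) = tan(65.5°) = 2.2
Z_in = Z_0·(Z_L + jZ_0·tanβl)/(Z_0 + jZ_L·tanβl)
     = 75·(246 + j165)/(75 + j540)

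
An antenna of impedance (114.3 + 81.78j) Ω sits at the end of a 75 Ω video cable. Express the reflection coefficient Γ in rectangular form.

Γ ≈ 0.332 + j0.288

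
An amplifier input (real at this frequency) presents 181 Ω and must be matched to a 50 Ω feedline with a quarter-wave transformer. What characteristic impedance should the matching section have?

Z_qwt ≈ 95.1 Ω

Z_qwt = √(Z_0·R_L) = √(50 × 181) = √9050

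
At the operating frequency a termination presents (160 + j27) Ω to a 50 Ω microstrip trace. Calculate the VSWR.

Γ = (Z_L − Z_0)/(Z_L + Z_0) = (110 + j27)/(210 + j27)
|Γ| = 113/212 = 0.535
VSWR = (1 + |Γ|)/(1 − |Γ|) = 1.53/0.465

VSWR ≈ 3.3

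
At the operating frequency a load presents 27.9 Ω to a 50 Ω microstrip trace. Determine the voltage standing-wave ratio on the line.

VSWR ≈ 1.79

Γ = (27.9 − 50)/(27.9 + 50) = -0.284
VSWR = (1 + 0.284)/(1 − 0.284)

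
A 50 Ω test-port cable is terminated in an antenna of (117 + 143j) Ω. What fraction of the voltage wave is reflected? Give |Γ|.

|Γ| ≈ 0.718

Γ = (Z_L − Z_0)/(Z_L + Z_0) = (67 + j143)/(167 + j143)
|Γ| = 158/220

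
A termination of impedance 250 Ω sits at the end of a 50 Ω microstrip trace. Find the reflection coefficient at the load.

Γ = (Z_L − Z_0)/(Z_L + Z_0) = (250 − 50)/(250 + 50) = 200/300

Γ = 0.667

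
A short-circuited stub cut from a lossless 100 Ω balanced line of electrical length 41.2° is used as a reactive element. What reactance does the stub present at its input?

X_in ≈ 87.5 Ω (inductive)

tan(βl) = 0.875
For a short-circuited stub, Z_in = jZ_0·tan(βl)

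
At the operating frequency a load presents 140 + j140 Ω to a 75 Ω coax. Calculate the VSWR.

VSWR ≈ 4.02

Γ = (Z_L − Z_0)/(Z_L + Z_0) = (65 + j140)/(215 + j140)
|Γ| = 154/257 = 0.602
VSWR = (1 + |Γ|)/(1 − |Γ|) = 1.6/0.398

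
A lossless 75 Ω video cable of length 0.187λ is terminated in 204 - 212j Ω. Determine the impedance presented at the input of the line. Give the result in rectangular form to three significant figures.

βl = 2π × 0.187 = 67.3°
tan(βl) = tan(67.3°) = 2.39
Z_in = Z_0·(Z_L + jZ_0·tanβl)/(Z_0 + jZ_L·tanβl)
     = 75·(204 − j32.5)/(582 + j488)

Z_in ≈ 13.4 − j15.4 Ω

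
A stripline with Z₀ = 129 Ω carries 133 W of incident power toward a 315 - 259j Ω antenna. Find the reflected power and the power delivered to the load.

|Γ| = |(186 − j259)/(444 − j259)| = 0.62
|Γ|² = 0.385
P_refl = |Γ|²·P_inc = 51.2 W, P_del = (1 − |Γ|²)·P_inc = 81.8 W

P_reflected ≈ 51.2 W; P_delivered ≈ 81.8 W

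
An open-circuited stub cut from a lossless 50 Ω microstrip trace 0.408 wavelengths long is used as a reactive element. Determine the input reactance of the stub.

βl = 2π × 0.408 = 147°
tan(βl) = -0.652
For an open-circuited stub, Z_in = −jZ_0·cot(βl) = −jZ_0/tan(βl)

X_in ≈ 76.6 Ω (inductive)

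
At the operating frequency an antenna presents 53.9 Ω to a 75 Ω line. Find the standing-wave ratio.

VSWR ≈ 1.39

For a purely resistive load, VSWR = R_L/Z_0 or Z_0/R_L (whichever > 1) = 75/53.9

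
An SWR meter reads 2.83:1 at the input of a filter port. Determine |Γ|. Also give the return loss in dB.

|Γ| = (S − 1)/(S + 1) = (2.83 − 1)/(2.83 + 1) = 1.83/3.83
RL = −20·log₁₀|Γ| = −20·log₁₀(0.478)

|Γ| ≈ 0.478; return loss ≈ 6.41 dB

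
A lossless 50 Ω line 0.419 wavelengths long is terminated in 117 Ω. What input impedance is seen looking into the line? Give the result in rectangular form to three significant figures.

Z_in ≈ 56.7 + j46.2 Ω

βl = 2π × 0.419 = 151°
tan(βl) = tan(151°) = -0.558
Z_in = Z_0·(Z_L + jZ_0·tanβl)/(Z_0 + jZ_L·tanβl)
     = 50·(117 − j27.9)/(50 − j65.3)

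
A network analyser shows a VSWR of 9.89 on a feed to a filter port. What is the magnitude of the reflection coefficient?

|Γ| = (S − 1)/(S + 1) = (9.89 − 1)/(9.89 + 1) = 8.89/10.9

|Γ| ≈ 0.816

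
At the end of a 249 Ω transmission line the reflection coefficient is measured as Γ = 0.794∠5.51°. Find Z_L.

Z_L = Z_0·(1 + Γ)/(1 − Γ) = 249·(1.79 + j0.0762)/(0.21 − j0.0762)

Z_L ≈ 1850 + j763 Ω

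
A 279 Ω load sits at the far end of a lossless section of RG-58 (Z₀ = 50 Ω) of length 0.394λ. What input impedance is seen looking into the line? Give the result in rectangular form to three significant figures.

βl = 2π × 0.394 = 142°
tan(βl) = tan(142°) = -0.786
Z_in = Z_0·(Z_L + jZ_0·tanβl)/(Z_0 + jZ_L·tanβl)
     = 50·(279 − j39.3)/(50 − j219)

Z_in ≈ 22.3 + j58.5 Ω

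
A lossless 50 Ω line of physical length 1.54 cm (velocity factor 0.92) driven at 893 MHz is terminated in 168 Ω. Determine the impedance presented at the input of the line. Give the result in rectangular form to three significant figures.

Z_in ≈ 85 − j76.3 Ω

λ = v/f = 0.92·c / 893 MHz = 0.309 m
βl = 2π·l/λ = 2π × 0.0498 = 17.9°
tan(βl) = tan(17.9°) = 0.324
Z_in = Z_0·(Z_L + jZ_0·tanβl)/(Z_0 + jZ_L·tanβl)
     = 50·(168 + j16.2)/(50 + j54.4)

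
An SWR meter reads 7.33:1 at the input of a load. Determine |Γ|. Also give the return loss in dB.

|Γ| = (S − 1)/(S + 1) = (7.33 − 1)/(7.33 + 1) = 6.33/8.33
RL = −20·log₁₀|Γ| = −20·log₁₀(0.76)

|Γ| ≈ 0.76; return loss ≈ 2.38 dB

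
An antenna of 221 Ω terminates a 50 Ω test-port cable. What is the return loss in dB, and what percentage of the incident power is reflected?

Γ = (221 − 50)/(221 + 50) = 0.631
RL = −20·log₁₀(0.631) = 4 dB
P_refl/P_inc = |Γ|² = 0.398

RL ≈ 4 dB; 39.8% of incident power reflected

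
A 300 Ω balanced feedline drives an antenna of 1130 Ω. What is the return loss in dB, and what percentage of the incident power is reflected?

RL ≈ 4.73 dB; 33.7% of incident power reflected

Γ = (1130 − 300)/(1130 + 300) = 0.58
RL = −20·log₁₀(0.58) = 4.73 dB
P_refl/P_inc = |Γ|² = 0.337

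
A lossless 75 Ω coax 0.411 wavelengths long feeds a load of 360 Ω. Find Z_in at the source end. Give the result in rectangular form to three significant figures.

Z_in ≈ 50 + j103 Ω

βl = 2π × 0.411 = 148°
tan(βl) = tan(148°) = -0.626
Z_in = Z_0·(Z_L + jZ_0·tanβl)/(Z_0 + jZ_L·tanβl)
     = 75·(360 − j46.9)/(75 − j225)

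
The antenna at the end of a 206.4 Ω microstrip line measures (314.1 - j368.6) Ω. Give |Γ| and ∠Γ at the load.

Γ = (Z_L − Z_0)/(Z_L + Z_0) = (107.7 − j368.6)/(520.5 − j368.6)
|Γ| = 384/638 = 0.602

Γ ≈ 0.602 ∠ -38.4°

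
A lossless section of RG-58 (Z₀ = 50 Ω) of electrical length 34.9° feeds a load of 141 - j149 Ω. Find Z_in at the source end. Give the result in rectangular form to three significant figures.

Z_in ≈ 15.7 − j47.1 Ω

tan(βl) = tan(34.9°) = 0.698
Z_in = Z_0·(Z_L + jZ_0·tanβl)/(Z_0 + jZ_L·tanβl)
     = 50·(141 − j114)/(154 + j98.4)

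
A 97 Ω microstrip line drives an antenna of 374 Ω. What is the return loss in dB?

Γ = (374 − 97)/(374 + 97) = 0.588
RL = −20·log₁₀|Γ| = −20·log₁₀(0.588)

RL ≈ 4.61 dB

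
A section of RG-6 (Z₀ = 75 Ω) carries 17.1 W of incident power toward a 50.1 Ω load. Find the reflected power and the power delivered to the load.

Γ = (50.1 − 75)/(50.1 + 75) = -0.199
|Γ|² = 0.0396
P_refl = |Γ|²·P_inc = 0.677 W, P_del = (1 − |Γ|²)·P_inc = 16.4 W

P_reflected ≈ 0.677 W; P_delivered ≈ 16.4 W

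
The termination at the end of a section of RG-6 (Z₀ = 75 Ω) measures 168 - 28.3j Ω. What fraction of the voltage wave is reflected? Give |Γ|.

|Γ| ≈ 0.397

Γ = (Z_L − Z_0)/(Z_L + Z_0) = (93 − j28.3)/(243 − j28.3)
|Γ| = 97.2/245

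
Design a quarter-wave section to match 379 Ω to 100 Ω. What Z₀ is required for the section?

Z_qwt = √(Z_0·R_L) = √(100 × 379) = √37900

Z_qwt ≈ 195 Ω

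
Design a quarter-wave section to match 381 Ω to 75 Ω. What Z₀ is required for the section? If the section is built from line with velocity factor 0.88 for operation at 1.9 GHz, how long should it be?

Z_qwt ≈ 169 Ω; length ≈ 3.47 cm

Z_qwt = √(Z_0·R_L) = √(75 × 381) = √28580
λ = 0.88·c/f = 0.139 m, so l = λ/4 = 0.0347 m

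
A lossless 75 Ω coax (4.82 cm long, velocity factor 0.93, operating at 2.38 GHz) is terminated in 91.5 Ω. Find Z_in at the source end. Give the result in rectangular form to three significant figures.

λ = v/f = 0.93·c / 2.38 GHz = 0.117 m
βl = 2π·l/λ = 2π × 0.411 = 148°
tan(βl) = tan(148°) = -0.624
Z_in = Z_0·(Z_L + jZ_0·tanβl)/(Z_0 + jZ_L·tanβl)
     = 75·(91.5 − j46.8)/(75 − j57.1)

Z_in ≈ 80.5 + j14.5 Ω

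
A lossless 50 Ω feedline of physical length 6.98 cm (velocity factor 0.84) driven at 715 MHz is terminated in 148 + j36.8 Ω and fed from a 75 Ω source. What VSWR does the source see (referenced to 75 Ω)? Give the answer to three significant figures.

VSWR ≈ 4.34

λ = v/f = 0.84·c / 715 MHz = 0.352 m
βl = 2π·l/λ = 2π × 0.198 = 71.3°
tan(βl) = 2.95
Z_in = Z_0·(Z_L + jZ_0·tanβl)/(Z_0 + jZ_L·tanβl) = 18.5 − j19.4 Ω
Γ_s = (Z_in − Z_s)/(Z_in + Z_s) = (-56.5 − j19.4)/(93.5 − j19.4), |Γ_s| = 0.626
VSWR = (1 + |Γ_s|)/(1 − |Γ_s|)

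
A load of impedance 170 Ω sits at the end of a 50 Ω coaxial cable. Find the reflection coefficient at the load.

Γ = (Z_L − Z_0)/(Z_L + Z_0) = (170 − 50)/(170 + 50) = 120/220

Γ = 0.545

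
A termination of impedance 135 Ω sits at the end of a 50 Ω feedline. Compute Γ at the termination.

Γ = 0.459

Γ = (Z_L − Z_0)/(Z_L + Z_0) = (135 − 50)/(135 + 50) = 85/185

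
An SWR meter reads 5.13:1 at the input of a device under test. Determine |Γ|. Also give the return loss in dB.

|Γ| = (S − 1)/(S + 1) = (5.13 − 1)/(5.13 + 1) = 4.13/6.13
RL = −20·log₁₀|Γ| = −20·log₁₀(0.674)

|Γ| ≈ 0.674; return loss ≈ 3.43 dB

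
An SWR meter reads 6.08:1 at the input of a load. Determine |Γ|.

|Γ| ≈ 0.718

|Γ| = (S − 1)/(S + 1) = (6.08 − 1)/(6.08 + 1) = 5.08/7.08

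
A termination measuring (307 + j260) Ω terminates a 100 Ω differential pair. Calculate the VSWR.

Γ = (Z_L − Z_0)/(Z_L + Z_0) = (207 + j260)/(407 + j260)
|Γ| = 332/483 = 0.688
VSWR = (1 + |Γ|)/(1 − |Γ|) = 1.69/0.312

VSWR ≈ 5.41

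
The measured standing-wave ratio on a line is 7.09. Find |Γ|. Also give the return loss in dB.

|Γ| ≈ 0.753; return loss ≈ 2.47 dB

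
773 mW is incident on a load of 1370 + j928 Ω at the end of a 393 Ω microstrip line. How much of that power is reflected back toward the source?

P_reflected ≈ 354 mW

|Γ| = |(977 + j928)/(1763 + j928)| = 0.676
|Γ|² = 0.457
P_refl = |Γ|²·P_inc = 354 mW, P_del = (1 − |Γ|²)·P_inc = 419 mW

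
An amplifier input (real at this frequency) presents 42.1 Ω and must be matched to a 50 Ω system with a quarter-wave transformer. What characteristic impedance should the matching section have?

Z_qwt ≈ 45.9 Ω

Z_qwt = √(Z_0·R_L) = √(50 × 42.1) = √2105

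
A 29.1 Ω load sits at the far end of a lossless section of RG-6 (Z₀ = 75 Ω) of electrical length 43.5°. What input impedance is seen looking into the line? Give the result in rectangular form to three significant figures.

Z_in ≈ 48.7 + j53.2 Ω

tan(βl) = tan(43.5°) = 0.949
Z_in = Z_0·(Z_L + jZ_0·tanβl)/(Z_0 + jZ_L·tanβl)
     = 75·(29.1 + j71.2)/(75 + j27.6)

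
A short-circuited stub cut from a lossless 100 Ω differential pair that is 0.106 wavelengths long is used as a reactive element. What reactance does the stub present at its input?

βl = 2π × 0.106 = 38.2°
tan(βl) = 0.786
For a short-circuited stub, Z_in = jZ_0·tan(βl)

X_in ≈ 78.6 Ω (inductive)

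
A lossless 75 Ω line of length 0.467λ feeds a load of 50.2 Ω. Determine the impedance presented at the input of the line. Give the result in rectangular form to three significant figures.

βl = 2π × 0.467 = 168°
tan(βl) = tan(168°) = -0.21
Z_in = Z_0·(Z_L + jZ_0·tanβl)/(Z_0 + jZ_L·tanβl)
     = 75·(50.2 − j15.8)/(75 − j10.6)

Z_in ≈ 51.4 − j8.54 Ω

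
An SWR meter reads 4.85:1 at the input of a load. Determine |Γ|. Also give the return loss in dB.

|Γ| ≈ 0.658; return loss ≈ 3.63 dB

|Γ| = (S − 1)/(S + 1) = (4.85 − 1)/(4.85 + 1) = 3.85/5.85
RL = −20·log₁₀|Γ| = −20·log₁₀(0.658)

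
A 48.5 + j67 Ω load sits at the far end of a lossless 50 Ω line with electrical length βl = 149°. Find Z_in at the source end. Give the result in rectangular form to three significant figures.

tan(βl) = tan(149°) = -0.601
Z_in = Z_0·(Z_L + jZ_0·tanβl)/(Z_0 + jZ_L·tanβl)
     = 50·(48.5 + j37)/(90.3 − j29.1)

Z_in ≈ 18.3 + j26.4 Ω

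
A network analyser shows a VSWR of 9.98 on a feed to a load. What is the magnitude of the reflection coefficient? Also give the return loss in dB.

|Γ| = (S − 1)/(S + 1) = (9.98 − 1)/(9.98 + 1) = 8.98/11
RL = −20·log₁₀|Γ| = −20·log₁₀(0.818)

|Γ| ≈ 0.818; return loss ≈ 1.75 dB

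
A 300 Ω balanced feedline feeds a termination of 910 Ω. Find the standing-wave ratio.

VSWR ≈ 3.03

For a purely resistive load, VSWR = R_L/Z_0 or Z_0/R_L (whichever > 1) = 910/300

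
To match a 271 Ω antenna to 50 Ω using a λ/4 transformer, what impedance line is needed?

Z_qwt = √(Z_0·R_L) = √(50 × 271) = √13550

Z_qwt ≈ 116 Ω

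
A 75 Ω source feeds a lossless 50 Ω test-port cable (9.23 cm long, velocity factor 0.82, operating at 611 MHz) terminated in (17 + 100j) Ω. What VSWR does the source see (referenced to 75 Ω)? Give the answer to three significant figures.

VSWR ≈ 18.7

λ = v/f = 0.82·c / 611 MHz = 0.403 m
βl = 2π·l/λ = 2π × 0.229 = 82.5°
tan(βl) = 7.63
Z_in = Z_0·(Z_L + jZ_0·tanβl)/(Z_0 + jZ_L·tanβl) = 4.79 − j32.9 Ω
Γ_s = (Z_in − Z_s)/(Z_in + Z_s) = (-70.2 − j32.9)/(79.8 − j32.9), |Γ_s| = 0.898
VSWR = (1 + |Γ_s|)/(1 − |Γ_s|)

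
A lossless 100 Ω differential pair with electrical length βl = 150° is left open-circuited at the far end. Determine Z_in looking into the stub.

tan(βl) = -0.577
For an open-circuited stub, Z_in = −jZ_0·cot(βl) = −jZ_0/tan(βl)

Z_in ≈ +j173 Ω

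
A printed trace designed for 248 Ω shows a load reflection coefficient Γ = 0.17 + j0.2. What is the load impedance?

Z_L ≈ 317 + j136 Ω

Z_L = Z_0·(1 + Γ)/(1 − Γ) = 248·(1.17 + j0.2)/(0.83 − j0.2)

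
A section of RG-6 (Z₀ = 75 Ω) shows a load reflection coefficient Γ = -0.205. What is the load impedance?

Z_L ≈ 49.5 Ω

Z_L = Z_0·(1 + Γ)/(1 − Γ) = 75·(0.795)/(1.21)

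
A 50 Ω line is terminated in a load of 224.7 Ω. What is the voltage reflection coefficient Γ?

Γ = (Z_L − Z_0)/(Z_L + Z_0) = (224.7 − 50)/(224.7 + 50) = 174.7/274.7

Γ = 0.636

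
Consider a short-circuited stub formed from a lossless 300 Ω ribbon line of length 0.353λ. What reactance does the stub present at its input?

βl = 2π × 0.353 = 127°
tan(βl) = -1.32
For a short-circuited stub, Z_in = jZ_0·tan(βl)

X_in ≈ -397 Ω (capacitive)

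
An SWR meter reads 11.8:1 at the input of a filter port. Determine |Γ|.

|Γ| ≈ 0.844

|Γ| = (S − 1)/(S + 1) = (11.8 − 1)/(11.8 + 1) = 10.8/12.8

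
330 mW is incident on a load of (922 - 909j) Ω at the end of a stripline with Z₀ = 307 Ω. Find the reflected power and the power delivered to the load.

|Γ| = |(615 − j909)/(1229 − j909)| = 0.718
|Γ|² = 0.515
P_refl = |Γ|²·P_inc = 170 mW, P_del = (1 − |Γ|²)·P_inc = 160 mW

P_reflected ≈ 170 mW; P_delivered ≈ 160 mW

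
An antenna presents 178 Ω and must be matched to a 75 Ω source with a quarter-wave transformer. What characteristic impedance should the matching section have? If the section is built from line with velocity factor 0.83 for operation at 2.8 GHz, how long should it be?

Z_qwt ≈ 116 Ω; length ≈ 2.22 cm

Z_qwt = √(Z_0·R_L) = √(75 × 178) = √13350
λ = 0.83·c/f = 0.0889 m, so l = λ/4 = 0.0222 m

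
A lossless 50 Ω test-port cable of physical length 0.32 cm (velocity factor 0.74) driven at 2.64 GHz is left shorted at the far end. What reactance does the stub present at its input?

X_in ≈ 12.2 Ω (inductive)

λ = v/f = 0.74·c / 2.64 GHz = 0.0841 m
βl = 2π·l/λ = 2π × 0.0381 = 13.7°
tan(βl) = 0.244
For a shorted stub, Z_in = jZ_0·tan(βl)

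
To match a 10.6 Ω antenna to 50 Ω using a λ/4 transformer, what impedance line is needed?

Z_qwt = √(Z_0·R_L) = √(50 × 10.6) = √530

Z_qwt ≈ 23 Ω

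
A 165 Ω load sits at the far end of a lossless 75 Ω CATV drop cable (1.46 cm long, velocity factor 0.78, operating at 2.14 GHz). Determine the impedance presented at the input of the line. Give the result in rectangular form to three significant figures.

Z_in ≈ 52.8 − j45.8 Ω

λ = v/f = 0.78·c / 2.14 GHz = 0.109 m
βl = 2π·l/λ = 2π × 0.134 = 48.1°
tan(βl) = tan(48.1°) = 1.11
Z_in = Z_0·(Z_L + jZ_0·tanβl)/(Z_0 + jZ_L·tanβl)
     = 75·(165 + j83.5)/(75 + j184)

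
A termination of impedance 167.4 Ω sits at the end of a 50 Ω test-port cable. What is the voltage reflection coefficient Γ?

Γ = 0.54

Γ = (Z_L − Z_0)/(Z_L + Z_0) = (167.4 − 50)/(167.4 + 50) = 117.4/217.4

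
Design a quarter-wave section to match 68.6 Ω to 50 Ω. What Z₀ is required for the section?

Z_qwt ≈ 58.6 Ω

Z_qwt = √(Z_0·R_L) = √(50 × 68.6) = √3430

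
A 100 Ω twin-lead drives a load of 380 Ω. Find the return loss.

Γ = (380 − 100)/(380 + 100) = 0.583
RL = −20·log₁₀|Γ| = −20·log₁₀(0.583)

RL ≈ 4.68 dB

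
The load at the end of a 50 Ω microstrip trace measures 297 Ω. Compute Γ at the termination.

Γ = (Z_L − Z_0)/(Z_L + Z_0) = (297 − 50)/(297 + 50) = 247/347

Γ = 0.712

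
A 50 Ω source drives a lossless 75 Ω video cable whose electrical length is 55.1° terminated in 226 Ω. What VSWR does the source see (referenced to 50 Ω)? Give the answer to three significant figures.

VSWR ≈ 2.89

tan(βl) = 1.43
Z_in = Z_0·(Z_L + jZ_0·tanβl)/(Z_0 + jZ_L·tanβl) = 35.1 − j44.2 Ω
Γ_s = (Z_in − Z_s)/(Z_in + Z_s) = (-14.9 − j44.2)/(85.1 − j44.2), |Γ_s| = 0.486
VSWR = (1 + |Γ_s|)/(1 − |Γ_s|)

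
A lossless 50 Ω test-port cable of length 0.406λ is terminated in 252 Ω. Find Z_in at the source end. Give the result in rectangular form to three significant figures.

Z_in ≈ 29.4 + j65.9 Ω

βl = 2π × 0.406 = 146°
tan(βl) = tan(146°) = -0.67
Z_in = Z_0·(Z_L + jZ_0·tanβl)/(Z_0 + jZ_L·tanβl)
     = 50·(252 − j33.5)/(50 − j169)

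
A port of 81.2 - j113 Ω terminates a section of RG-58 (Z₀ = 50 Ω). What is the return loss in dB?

Γ = (31.2 − j113)/(131.2 − j113), |Γ| = 0.677
RL = −20·log₁₀|Γ| = −20·log₁₀(0.677)

RL ≈ 3.39 dB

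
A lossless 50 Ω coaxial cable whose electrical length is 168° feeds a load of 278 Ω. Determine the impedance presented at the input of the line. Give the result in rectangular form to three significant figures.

tan(βl) = tan(168°) = -0.213
Z_in = Z_0·(Z_L + jZ_0·tanβl)/(Z_0 + jZ_L·tanβl)
     = 50·(278 − j10.6)/(50 − j59.1)

Z_in ≈ 121 + j133 Ω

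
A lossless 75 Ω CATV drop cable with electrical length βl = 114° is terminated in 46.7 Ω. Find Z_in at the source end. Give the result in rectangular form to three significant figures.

tan(βl) = tan(114°) = -2.25
Z_in = Z_0·(Z_L + jZ_0·tanβl)/(Z_0 + jZ_L·tanβl)
     = 75·(46.7 − j168)/(75 − j105)

Z_in ≈ 95.5 − j34.9 Ω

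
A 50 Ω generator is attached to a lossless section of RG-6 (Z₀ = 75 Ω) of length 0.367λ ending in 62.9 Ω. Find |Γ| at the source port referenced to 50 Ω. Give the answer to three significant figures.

βl = 2π × 0.367 = 132°
tan(βl) = -1.11
Z_in = Z_0·(Z_L + jZ_0·tanβl)/(Z_0 + jZ_L·tanβl) = 75.2 − j13.2 Ω
Γ_s = (Z_in − Z_s)/(Z_in + Z_s) = (25.2 − j13.2)/(125 − j13.2), |Γ_s| = 0.226

|Γ| ≈ 0.226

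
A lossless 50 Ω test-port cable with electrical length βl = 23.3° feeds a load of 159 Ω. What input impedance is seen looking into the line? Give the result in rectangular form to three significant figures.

tan(βl) = tan(23.3°) = 0.431
Z_in = Z_0·(Z_L + jZ_0·tanβl)/(Z_0 + jZ_L·tanβl)
     = 50·(159 + j21.5)/(50 + j68.5)

Z_in ≈ 65.5 − j68.2 Ω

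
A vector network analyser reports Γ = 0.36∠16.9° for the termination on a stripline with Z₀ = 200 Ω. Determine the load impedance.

Z_L ≈ 395 + j95 Ω

Z_L = Z_0·(1 + Γ)/(1 − Γ) = 200·(1.34 + j0.105)/(0.656 − j0.105)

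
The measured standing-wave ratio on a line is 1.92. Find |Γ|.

|Γ| ≈ 0.315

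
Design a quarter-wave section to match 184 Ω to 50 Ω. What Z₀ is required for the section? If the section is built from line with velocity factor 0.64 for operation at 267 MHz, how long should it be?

Z_qwt ≈ 95.9 Ω; length ≈ 18 cm

Z_qwt = √(Z_0·R_L) = √(50 × 184) = √9200
λ = 0.64·c/f = 0.719 m, so l = λ/4 = 0.18 m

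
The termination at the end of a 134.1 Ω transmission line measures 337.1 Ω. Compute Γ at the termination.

Γ = (Z_L − Z_0)/(Z_L + Z_0) = (337.1 − 134.1)/(337.1 + 134.1) = 203/471.2

Γ = 0.431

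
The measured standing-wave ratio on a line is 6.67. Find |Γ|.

|Γ| ≈ 0.739

|Γ| = (S − 1)/(S + 1) = (6.67 − 1)/(6.67 + 1) = 5.67/7.67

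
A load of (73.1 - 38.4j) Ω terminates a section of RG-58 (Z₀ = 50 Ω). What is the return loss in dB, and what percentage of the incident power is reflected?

RL ≈ 9.18 dB; 12.1% of incident power reflected

Γ = (23.1 − j38.4)/(123.1 − j38.4), |Γ| = 0.348
RL = −20·log₁₀(0.348) = 9.18 dB
P_refl/P_inc = |Γ|² = 0.121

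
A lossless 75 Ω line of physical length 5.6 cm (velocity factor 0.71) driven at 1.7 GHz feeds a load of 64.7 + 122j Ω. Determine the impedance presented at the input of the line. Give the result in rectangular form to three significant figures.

Z_in ≈ 28.6 + j66.9 Ω

λ = v/f = 0.71·c / 1.7 GHz = 0.125 m
βl = 2π·l/λ = 2π × 0.447 = 161°
tan(βl) = tan(161°) = -0.346
Z_in = Z_0·(Z_L + jZ_0·tanβl)/(Z_0 + jZ_L·tanβl)
     = 75·(64.7 + j96)/(117 − j22.4)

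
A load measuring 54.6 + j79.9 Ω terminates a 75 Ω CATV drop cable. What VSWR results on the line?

Γ = (Z_L − Z_0)/(Z_L + Z_0) = (-20.4 + j79.9)/(129.6 + j79.9)
|Γ| = 82.5/152 = 0.542
VSWR = (1 + |Γ|)/(1 − |Γ|) = 1.54/0.458

VSWR ≈ 3.36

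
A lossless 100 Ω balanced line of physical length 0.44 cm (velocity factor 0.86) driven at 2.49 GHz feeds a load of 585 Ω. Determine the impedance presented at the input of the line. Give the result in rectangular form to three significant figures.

Z_in ≈ 177 − j255 Ω

λ = v/f = 0.86·c / 2.49 GHz = 0.104 m
βl = 2π·l/λ = 2π × 0.0425 = 15.3°
tan(βl) = tan(15.3°) = 0.273
Z_in = Z_0·(Z_L + jZ_0·tanβl)/(Z_0 + jZ_L·tanβl)
     = 100·(585 + j27.3)/(100 + j160)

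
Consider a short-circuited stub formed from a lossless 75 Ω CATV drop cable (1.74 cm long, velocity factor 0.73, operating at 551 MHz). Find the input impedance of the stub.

λ = v/f = 0.73·c / 551 MHz = 0.397 m
βl = 2π·l/λ = 2π × 0.0438 = 15.8°
tan(βl) = 0.282
For a short-circuited stub, Z_in = jZ_0·tan(βl)

Z_in ≈ +j21.2 Ω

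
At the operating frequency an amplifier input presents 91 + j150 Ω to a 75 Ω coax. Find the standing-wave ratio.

VSWR ≈ 5.14

Γ = (Z_L − Z_0)/(Z_L + Z_0) = (16 + j150)/(166 + j150)
|Γ| = 151/224 = 0.674
VSWR = (1 + |Γ|)/(1 − |Γ|) = 1.67/0.326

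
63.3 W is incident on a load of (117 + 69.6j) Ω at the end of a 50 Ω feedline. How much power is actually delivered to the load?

|Γ| = |(67 + j69.6)/(167 + j69.6)| = 0.534
|Γ|² = 0.285
P_refl = |Γ|²·P_inc = 18 W, P_del = (1 − |Γ|²)·P_inc = 45.3 W

P_delivered ≈ 45.3 W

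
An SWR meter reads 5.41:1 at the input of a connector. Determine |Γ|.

|Γ| ≈ 0.688

|Γ| = (S − 1)/(S + 1) = (5.41 − 1)/(5.41 + 1) = 4.41/6.41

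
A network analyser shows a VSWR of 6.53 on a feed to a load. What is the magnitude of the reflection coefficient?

|Γ| = (S − 1)/(S + 1) = (6.53 − 1)/(6.53 + 1) = 5.53/7.53

|Γ| ≈ 0.734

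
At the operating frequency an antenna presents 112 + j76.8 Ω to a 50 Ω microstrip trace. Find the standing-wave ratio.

Γ = (Z_L − Z_0)/(Z_L + Z_0) = (62 + j76.8)/(162 + j76.8)
|Γ| = 98.7/179 = 0.551
VSWR = (1 + |Γ|)/(1 − |Γ|) = 1.55/0.449

VSWR ≈ 3.45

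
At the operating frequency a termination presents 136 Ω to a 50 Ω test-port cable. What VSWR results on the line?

VSWR ≈ 2.72

Γ = (136 − 50)/(136 + 50) = 0.462
VSWR = (1 + 0.462)/(1 − 0.462)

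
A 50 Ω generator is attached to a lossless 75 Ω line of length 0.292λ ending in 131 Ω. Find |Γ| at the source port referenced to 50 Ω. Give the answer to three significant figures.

βl = 2π × 0.292 = 105°
tan(βl) = -3.7
Z_in = Z_0·(Z_L + jZ_0·tanβl)/(Z_0 + jZ_L·tanβl) = 45 + j13.3 Ω
Γ_s = (Z_in − Z_s)/(Z_in + Z_s) = (-5 + j13.3)/(95 + j13.3), |Γ_s| = 0.148

|Γ| ≈ 0.148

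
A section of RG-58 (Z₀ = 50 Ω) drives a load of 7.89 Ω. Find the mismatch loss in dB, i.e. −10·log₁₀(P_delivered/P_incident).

mismatch loss ≈ 3.27 dB

Γ = (7.89 − 50)/(7.89 + 50) = -0.727
|Γ|² = 0.529, so P_del/P_inc = 1 − |Γ|² = 0.471
ML = −10·log₁₀(1 − |Γ|²)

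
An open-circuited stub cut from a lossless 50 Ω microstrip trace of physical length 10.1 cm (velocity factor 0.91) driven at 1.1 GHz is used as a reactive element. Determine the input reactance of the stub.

λ = v/f = 0.91·c / 1.1 GHz = 0.248 m
βl = 2π·l/λ = 2π × 0.407 = 147°
tan(βl) = -0.662
For an open-circuited stub, Z_in = −jZ_0·cot(βl) = −jZ_0/tan(βl)

X_in ≈ 75.6 Ω (inductive)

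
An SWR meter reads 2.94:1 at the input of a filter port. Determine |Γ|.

|Γ| ≈ 0.492

|Γ| = (S − 1)/(S + 1) = (2.94 − 1)/(2.94 + 1) = 1.94/3.94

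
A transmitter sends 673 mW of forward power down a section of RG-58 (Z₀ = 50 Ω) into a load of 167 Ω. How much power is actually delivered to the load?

Γ = (167 − 50)/(167 + 50) = 0.539
|Γ|² = 0.291
P_refl = |Γ|²·P_inc = 196 mW, P_del = (1 − |Γ|²)·P_inc = 477 mW

P_delivered ≈ 477 mW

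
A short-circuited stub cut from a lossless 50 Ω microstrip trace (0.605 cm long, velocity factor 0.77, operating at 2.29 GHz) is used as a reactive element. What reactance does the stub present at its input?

λ = v/f = 0.77·c / 2.29 GHz = 0.101 m
βl = 2π·l/λ = 2π × 0.06 = 21.6°
tan(βl) = 0.396
For a short-circuited stub, Z_in = jZ_0·tan(βl)

X_in ≈ 19.8 Ω (inductive)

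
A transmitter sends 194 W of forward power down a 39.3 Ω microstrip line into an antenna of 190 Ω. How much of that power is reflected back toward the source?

Γ = (190 − 39.3)/(190 + 39.3) = 0.657
|Γ|² = 0.432
P_refl = |Γ|²·P_inc = 83.8 W, P_del = (1 − |Γ|²)·P_inc = 110 W

P_reflected ≈ 83.8 W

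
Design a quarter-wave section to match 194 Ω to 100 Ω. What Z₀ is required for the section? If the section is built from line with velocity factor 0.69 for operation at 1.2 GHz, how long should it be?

Z_qwt = √(Z_0·R_L) = √(100 × 194) = √19400
λ = 0.69·c/f = 0.172 m, so l = λ/4 = 0.0431 m

Z_qwt ≈ 139 Ω; length ≈ 4.31 cm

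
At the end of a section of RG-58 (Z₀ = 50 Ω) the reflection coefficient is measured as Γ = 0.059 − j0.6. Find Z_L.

Z_L = Z_0·(1 + Γ)/(1 − Γ) = 50·(1.06 − j0.6)/(0.941 + j0.6)

Z_L ≈ 25.6 − j48.2 Ω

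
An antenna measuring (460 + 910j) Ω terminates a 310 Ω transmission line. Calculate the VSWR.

Γ = (Z_L − Z_0)/(Z_L + Z_0) = (150 + j910)/(770 + j910)
|Γ| = 922/1190 = 0.774
VSWR = (1 + |Γ|)/(1 − |Γ|) = 1.77/0.226

VSWR ≈ 7.84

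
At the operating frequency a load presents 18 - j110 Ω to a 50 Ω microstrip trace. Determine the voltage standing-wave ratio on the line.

VSWR ≈ 16.5

Γ = (Z_L − Z_0)/(Z_L + Z_0) = (-32 − j110)/(68 − j110)
|Γ| = 115/129 = 0.886
VSWR = (1 + |Γ|)/(1 − |Γ|) = 1.89/0.114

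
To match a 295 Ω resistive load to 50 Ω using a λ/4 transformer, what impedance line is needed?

Z_qwt = √(Z_0·R_L) = √(50 × 295) = √14750

Z_qwt ≈ 121 Ω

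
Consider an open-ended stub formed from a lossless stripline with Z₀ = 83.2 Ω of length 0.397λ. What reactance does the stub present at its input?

βl = 2π × 0.397 = 143°
tan(βl) = -0.756
For an open-ended stub, Z_in = −jZ_0·cot(βl) = −jZ_0/tan(βl)

X_in ≈ 110 Ω (inductive)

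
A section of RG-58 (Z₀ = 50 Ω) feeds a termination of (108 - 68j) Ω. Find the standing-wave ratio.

VSWR ≈ 3.16

Γ = (Z_L − Z_0)/(Z_L + Z_0) = (58 − j68)/(158 − j68)
|Γ| = 89.4/172 = 0.52
VSWR = (1 + |Γ|)/(1 − |Γ|) = 1.52/0.48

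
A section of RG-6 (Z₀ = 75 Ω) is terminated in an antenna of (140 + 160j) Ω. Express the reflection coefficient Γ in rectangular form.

Γ = (Z_L − Z_0)/(Z_L + Z_0) = (65 + j160)/(215 + j160)

Γ ≈ 0.551 + j0.334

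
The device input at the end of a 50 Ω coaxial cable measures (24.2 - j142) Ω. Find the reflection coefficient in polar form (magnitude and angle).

Γ = (Z_L − Z_0)/(Z_L + Z_0) = (-25.8 − j142)/(74.2 − j142)
|Γ| = 144/160 = 0.901

Γ ≈ 0.901 ∠ -37.9°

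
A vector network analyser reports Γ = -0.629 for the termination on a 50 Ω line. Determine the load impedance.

Z_L ≈ 11.4 Ω

Z_L = Z_0·(1 + Γ)/(1 − Γ) = 50·(0.371)/(1.63)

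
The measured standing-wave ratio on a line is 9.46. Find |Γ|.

|Γ| ≈ 0.809

|Γ| = (S − 1)/(S + 1) = (9.46 − 1)/(9.46 + 1) = 8.46/10.5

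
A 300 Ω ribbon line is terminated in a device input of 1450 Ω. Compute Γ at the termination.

Γ = (Z_L − Z_0)/(Z_L + Z_0) = (1450 − 300)/(1450 + 300) = 1150/1750

Γ = 0.657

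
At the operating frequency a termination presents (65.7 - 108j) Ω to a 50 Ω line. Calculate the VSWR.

Γ = (Z_L − Z_0)/(Z_L + Z_0) = (15.7 − j108)/(115.7 − j108)
|Γ| = 109/158 = 0.69
VSWR = (1 + |Γ|)/(1 − |Γ|) = 1.69/0.31

VSWR ≈ 5.44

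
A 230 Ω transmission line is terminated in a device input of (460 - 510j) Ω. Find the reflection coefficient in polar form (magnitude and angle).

Γ ≈ 0.652 ∠ -29.3°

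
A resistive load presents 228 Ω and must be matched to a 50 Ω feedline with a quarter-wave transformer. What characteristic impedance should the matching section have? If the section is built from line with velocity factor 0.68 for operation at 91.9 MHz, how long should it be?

Z_qwt = √(Z_0·R_L) = √(50 × 228) = √11400
λ = 0.68·c/f = 2.22 m, so l = λ/4 = 0.555 m

Z_qwt ≈ 107 Ω; length ≈ 55.5 cm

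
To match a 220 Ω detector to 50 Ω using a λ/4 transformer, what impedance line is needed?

Z_qwt = √(Z_0·R_L) = √(50 × 220) = √11000

Z_qwt ≈ 105 Ω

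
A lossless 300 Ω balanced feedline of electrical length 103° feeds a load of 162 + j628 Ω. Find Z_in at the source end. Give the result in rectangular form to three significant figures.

tan(βl) = tan(103°) = -4.33
Z_in = Z_0·(Z_L + jZ_0·tanβl)/(Z_0 + jZ_L·tanβl)
     = 300·(162 − j671)/(3020 − j702)

Z_in ≈ 30 − j59.7 Ω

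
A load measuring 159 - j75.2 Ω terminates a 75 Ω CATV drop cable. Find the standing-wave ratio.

Γ = (Z_L − Z_0)/(Z_L + Z_0) = (84 − j75.2)/(234 − j75.2)
|Γ| = 113/246 = 0.459
VSWR = (1 + |Γ|)/(1 − |Γ|) = 1.46/0.541

VSWR ≈ 2.69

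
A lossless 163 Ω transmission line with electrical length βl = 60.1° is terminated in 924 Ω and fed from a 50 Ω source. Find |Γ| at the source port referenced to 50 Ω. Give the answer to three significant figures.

tan(βl) = 1.74
Z_in = Z_0·(Z_L + jZ_0·tanβl)/(Z_0 + jZ_L·tanβl) = 37.9 − j89.9 Ω
Γ_s = (Z_in − Z_s)/(Z_in + Z_s) = (-12.1 − j89.9)/(87.9 − j89.9), |Γ_s| = 0.722

|Γ| ≈ 0.722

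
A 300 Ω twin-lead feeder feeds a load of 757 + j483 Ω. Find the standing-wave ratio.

VSWR ≈ 3.67

Γ = (Z_L − Z_0)/(Z_L + Z_0) = (457 + j483)/(1057 + j483)
|Γ| = 665/1160 = 0.572
VSWR = (1 + |Γ|)/(1 − |Γ|) = 1.57/0.428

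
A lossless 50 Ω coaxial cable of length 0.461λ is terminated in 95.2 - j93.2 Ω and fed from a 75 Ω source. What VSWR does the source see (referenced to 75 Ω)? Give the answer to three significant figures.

βl = 2π × 0.461 = 166°
tan(βl) = -0.25
Z_in = Z_0·(Z_L + jZ_0·tanβl)/(Z_0 + jZ_L·tanβl) = 198 − j21.7 Ω
Γ_s = (Z_in − Z_s)/(Z_in + Z_s) = (123 − j21.7)/(273 − j21.7), |Γ_s| = 0.455
VSWR = (1 + |Γ_s|)/(1 − |Γ_s|)

VSWR ≈ 2.67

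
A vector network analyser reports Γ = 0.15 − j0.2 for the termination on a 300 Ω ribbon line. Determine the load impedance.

Z_L = Z_0·(1 + Γ)/(1 − Γ) = 300·(1.15 − j0.2)/(0.85 + j0.2)

Z_L ≈ 369 − j157 Ω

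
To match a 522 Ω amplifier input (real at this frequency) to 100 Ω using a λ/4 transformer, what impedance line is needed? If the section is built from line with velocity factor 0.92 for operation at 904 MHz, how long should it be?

Z_qwt ≈ 228 Ω; length ≈ 7.63 cm

Z_qwt = √(Z_0·R_L) = √(100 × 522) = √52200
λ = 0.92·c/f = 0.305 m, so l = λ/4 = 0.0763 m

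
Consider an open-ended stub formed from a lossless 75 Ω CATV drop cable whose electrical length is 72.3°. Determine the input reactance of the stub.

X_in ≈ -23.9 Ω (capacitive)

tan(βl) = 3.13
For an open-ended stub, Z_in = −jZ_0·cot(βl) = −jZ_0/tan(βl)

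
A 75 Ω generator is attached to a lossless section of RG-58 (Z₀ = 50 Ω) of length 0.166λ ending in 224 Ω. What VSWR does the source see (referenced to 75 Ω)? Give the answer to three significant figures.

βl = 2π × 0.166 = 59.8°
tan(βl) = 1.72
Z_in = Z_0·(Z_L + jZ_0·tanβl)/(Z_0 + jZ_L·tanβl) = 14.7 − j27.2 Ω
Γ_s = (Z_in − Z_s)/(Z_in + Z_s) = (-60.3 − j27.2)/(89.7 − j27.2), |Γ_s| = 0.706
VSWR = (1 + |Γ_s|)/(1 − |Γ_s|)

VSWR ≈ 5.8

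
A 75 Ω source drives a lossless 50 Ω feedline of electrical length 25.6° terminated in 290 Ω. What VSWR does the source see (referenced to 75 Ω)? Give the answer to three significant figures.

tan(βl) = 0.479
Z_in = Z_0·(Z_L + jZ_0·tanβl)/(Z_0 + jZ_L·tanβl) = 40.9 − j89.6 Ω
Γ_s = (Z_in − Z_s)/(Z_in + Z_s) = (-34.1 − j89.6)/(116 − j89.6), |Γ_s| = 0.655
VSWR = (1 + |Γ_s|)/(1 − |Γ_s|)

VSWR ≈ 4.79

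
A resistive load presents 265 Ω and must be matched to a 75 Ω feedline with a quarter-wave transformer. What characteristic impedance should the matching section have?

Z_qwt ≈ 141 Ω

Z_qwt = √(Z_0·R_L) = √(75 × 265) = √19880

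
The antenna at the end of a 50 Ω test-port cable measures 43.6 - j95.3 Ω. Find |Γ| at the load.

Γ = (Z_L − Z_0)/(Z_L + Z_0) = (-6.4 − j95.3)/(93.6 − j95.3)
|Γ| = 95.5/134

|Γ| ≈ 0.715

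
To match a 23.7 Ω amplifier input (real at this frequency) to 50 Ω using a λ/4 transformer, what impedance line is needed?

Z_qwt ≈ 34.4 Ω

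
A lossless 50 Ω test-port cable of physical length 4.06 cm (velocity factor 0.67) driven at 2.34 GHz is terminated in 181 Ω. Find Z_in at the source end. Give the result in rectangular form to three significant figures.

λ = v/f = 0.67·c / 2.34 GHz = 0.0859 m
βl = 2π·l/λ = 2π × 0.473 = 170°
tan(βl) = tan(170°) = -0.174
Z_in = Z_0·(Z_L + jZ_0·tanβl)/(Z_0 + jZ_L·tanβl)
     = 50·(181 − j8.68)/(50 − j31.4)

Z_in ≈ 134 + j75.3 Ω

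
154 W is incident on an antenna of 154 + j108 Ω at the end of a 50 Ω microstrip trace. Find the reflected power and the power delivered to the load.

P_reflected ≈ 65 W; P_delivered ≈ 89 W

|Γ| = |(104 + j108)/(204 + j108)| = 0.65
|Γ|² = 0.422
P_refl = |Γ|²·P_inc = 65 W, P_del = (1 − |Γ|²)·P_inc = 89 W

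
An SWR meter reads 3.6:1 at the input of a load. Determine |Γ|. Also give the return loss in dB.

|Γ| ≈ 0.565; return loss ≈ 4.96 dB

|Γ| = (S − 1)/(S + 1) = (3.6 − 1)/(3.6 + 1) = 2.6/4.6
RL = −20·log₁₀|Γ| = −20·log₁₀(0.565)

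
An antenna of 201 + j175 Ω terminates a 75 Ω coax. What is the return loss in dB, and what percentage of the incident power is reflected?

Γ = (126 + j175)/(276 + j175), |Γ| = 0.66
RL = −20·log₁₀(0.66) = 3.61 dB
P_refl/P_inc = |Γ|² = 0.435

RL ≈ 3.61 dB; 43.5% of incident power reflected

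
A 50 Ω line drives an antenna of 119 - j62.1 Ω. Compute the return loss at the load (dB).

RL ≈ 5.75 dB

Γ = (69 − j62.1)/(169 − j62.1), |Γ| = 0.516
RL = −20·log₁₀|Γ| = −20·log₁₀(0.516)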